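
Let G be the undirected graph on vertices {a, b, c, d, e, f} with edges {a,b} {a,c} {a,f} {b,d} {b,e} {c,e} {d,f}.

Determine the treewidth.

2

A width-2 tree decomposition is:
Bags: B1 = {b, d, f}  B2 = {a, b, f}  B3 = {a, b, e}  B4 = {a, c, e}
Tree: B1–B2, B2–B3, B3–B4
The largest bag has 3 vertices, giving width 2; this decomposition certifies tw(G) ≤ 2. For the lower bound, G contains the cycle d–f–a–b–d, so G is not a forest; only forests have treewidth ≤ 1, hence tw(G) ≥ 2. The upper and lower bounds meet at 2, so that is the treewidth.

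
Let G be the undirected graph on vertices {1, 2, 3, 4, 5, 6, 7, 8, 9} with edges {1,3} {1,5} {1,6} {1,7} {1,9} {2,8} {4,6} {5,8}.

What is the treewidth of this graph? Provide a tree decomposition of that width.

The largest bag has 2 vertices, giving width 1; this decomposition certifies tw(G) ≤ 1. G has an edge, so its treewidth is at least 1. The upper and lower bounds meet at 1, so that is the treewidth.

Treewidth 1.
One optimal decomposition is:
Bags: B1 = {1, 5}  B2 = {1, 3}  B3 = {1, 9}  B4 = {1, 7}  B5 = {1, 6}  B6 = {5, 8}  B7 = {4, 6}  B8 = {2, 8}
Tree: B1–B2, B1–B3, B3–B4, B1–B5, B1–B6, B5–B7, B6–B8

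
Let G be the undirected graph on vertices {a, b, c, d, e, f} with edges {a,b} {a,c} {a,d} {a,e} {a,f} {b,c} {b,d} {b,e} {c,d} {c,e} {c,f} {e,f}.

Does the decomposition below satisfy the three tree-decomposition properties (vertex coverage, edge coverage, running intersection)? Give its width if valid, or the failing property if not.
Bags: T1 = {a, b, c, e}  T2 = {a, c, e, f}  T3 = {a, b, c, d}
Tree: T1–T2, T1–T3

Yes; width 3.

Vertex coverage: the bags together contain {a, b, c, d, e, f}, the full vertex set. Edge coverage: each edge of G has both endpoints in at least one bag. Running intersection: for every vertex, the bags containing it form a connected subtree. All three properties hold, so this is a valid tree decomposition of width max|bag| − 1 = 3, and hence tw(G) ≤ 3.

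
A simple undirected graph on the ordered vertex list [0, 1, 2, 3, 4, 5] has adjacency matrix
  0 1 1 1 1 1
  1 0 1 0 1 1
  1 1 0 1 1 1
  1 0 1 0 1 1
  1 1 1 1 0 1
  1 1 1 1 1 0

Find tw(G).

A width-4 tree decomposition is:
Bags: B1 = {0, 1, 2, 4, 5}  B2 = {0, 2, 3, 4, 5}
Tree: B1–B2
The largest bag has 5 vertices, giving width 4; this decomposition certifies tw(G) ≤ 4. On the other hand G contains the 5-clique {0, 1, 2, 4, 5}. A clique must lie in a single bag of any decomposition, so no decomposition can have width below 4. Hence tw(G) = 4 exactly.

4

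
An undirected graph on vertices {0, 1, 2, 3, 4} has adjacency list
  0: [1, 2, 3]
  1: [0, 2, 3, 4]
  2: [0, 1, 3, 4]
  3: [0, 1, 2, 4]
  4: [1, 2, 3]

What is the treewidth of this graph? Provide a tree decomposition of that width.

Treewidth 3.
Bags: B1 = {1, 2, 3, 4}  B2 = {0, 1, 2, 3}
Tree: B1–B2

Each bag holds 4 vertices, so the decomposition has width 3, which upper-bounds the treewidth. Conversely, {0, 1, 2, 3} is a clique of size 4, and the vertices of any clique must share a bag in every tree decomposition; so some bag has ≥ 4 vertices and tw(G) ≥ 3. The upper and lower bounds meet at 3, so that is the treewidth.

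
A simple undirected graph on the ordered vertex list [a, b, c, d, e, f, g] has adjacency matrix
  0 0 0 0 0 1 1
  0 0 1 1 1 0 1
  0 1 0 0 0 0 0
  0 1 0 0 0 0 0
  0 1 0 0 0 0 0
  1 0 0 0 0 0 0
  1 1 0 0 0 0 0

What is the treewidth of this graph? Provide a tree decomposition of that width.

Treewidth 1.
One optimal decomposition is:
Bags: B1 = {a, g}  B2 = {a, f}  B3 = {b, g}  B4 = {b, e}  B5 = {b, c}  B6 = {b, d}
Tree: B1–B2, B1–B3, B3–B4, B3–B5, B3–B6

The largest bag has 2 vertices, giving width 1; this decomposition certifies tw(G) ≤ 1. G has an edge, so its treewidth is at least 1. Hence tw(G) = 1 exactly.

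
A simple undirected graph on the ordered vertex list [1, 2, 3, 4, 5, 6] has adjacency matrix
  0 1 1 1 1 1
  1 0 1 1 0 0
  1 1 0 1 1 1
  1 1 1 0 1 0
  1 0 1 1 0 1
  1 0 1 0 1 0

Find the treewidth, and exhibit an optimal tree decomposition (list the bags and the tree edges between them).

The largest bag has 4 vertices, giving width 3; this decomposition certifies tw(G) ≤ 3. Conversely, {1, 2, 3, 4} is a clique of size 4, and the vertices of any clique must share a bag in every tree decomposition; so some bag has ≥ 4 vertices and tw(G) ≥ 3. Combining the bounds, tw(G) = 3.

Treewidth 3.
One such decomposition:
Bags: B1 = {1, 3, 4, 5}  B2 = {1, 3, 5, 6}  B3 = {1, 2, 3, 4}
Tree: B1–B2, B1–B3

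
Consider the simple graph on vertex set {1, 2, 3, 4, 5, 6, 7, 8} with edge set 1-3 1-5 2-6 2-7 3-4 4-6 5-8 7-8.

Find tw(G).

A width-2 tree decomposition is:
Bags: B1 = {5, 7, 8}  B2 = {2, 5, 7}  B3 = {2, 5, 6}  B4 = {4, 5, 6}  B5 = {3, 4, 5}  B6 = {1, 3, 5}
Tree: B1–B2, B2–B3, B3–B4, B4–B5, B5–B6
Each bag holds 3 vertices, so the decomposition has width 2, which upper-bounds the treewidth. Since 5–8–7–2–6–4–3–1–5 is a cycle in G, G is not acyclic. Forests are exactly the graphs of treewidth ≤ 1, so tw(G) ≥ 2. Combining the bounds, tw(G) = 2.

2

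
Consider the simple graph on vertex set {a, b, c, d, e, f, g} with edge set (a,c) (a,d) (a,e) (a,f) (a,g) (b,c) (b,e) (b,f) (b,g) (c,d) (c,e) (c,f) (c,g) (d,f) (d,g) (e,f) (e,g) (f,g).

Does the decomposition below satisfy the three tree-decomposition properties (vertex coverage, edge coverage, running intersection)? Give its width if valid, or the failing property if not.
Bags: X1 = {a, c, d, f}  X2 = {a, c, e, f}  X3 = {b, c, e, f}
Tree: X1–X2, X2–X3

No — vertex g appears in no bag.

A tree decomposition must satisfy three properties: every vertex lies in some bag; for every edge, both endpoints lie together in some bag; and for every vertex, the bags containing it form a connected subtree. Here vertex g appears in no bag, so the decomposition is invalid.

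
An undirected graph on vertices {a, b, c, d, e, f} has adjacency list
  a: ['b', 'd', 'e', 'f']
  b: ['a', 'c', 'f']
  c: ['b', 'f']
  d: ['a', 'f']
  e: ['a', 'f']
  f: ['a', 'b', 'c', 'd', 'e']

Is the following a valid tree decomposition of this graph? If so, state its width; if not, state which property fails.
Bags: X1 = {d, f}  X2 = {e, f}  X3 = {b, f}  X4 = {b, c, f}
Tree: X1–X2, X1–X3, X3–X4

No — vertex a appears in no bag.

A tree decomposition must satisfy three properties: every vertex lies in some bag; for every edge, both endpoints lie together in some bag; and for every vertex, the bags containing it form a connected subtree. Here vertex a appears in no bag, so the decomposition is invalid.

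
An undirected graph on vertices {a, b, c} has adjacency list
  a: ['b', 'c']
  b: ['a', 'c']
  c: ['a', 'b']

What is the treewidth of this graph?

A width-2 tree decomposition is:
Bags: B1 = {a, b, c}
Tree: (single bag)
A single bag containing all 3 vertices is trivially a valid decomposition of width 2. For the lower bound, the 3 vertices {a, b, c} are pairwise adjacent, and any tree decomposition puts a clique entirely inside one bag — forcing width ≥ 2. Combining the bounds, tw(G) = 2.

2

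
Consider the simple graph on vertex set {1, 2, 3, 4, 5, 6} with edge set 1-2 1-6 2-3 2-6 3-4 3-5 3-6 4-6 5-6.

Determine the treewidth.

A width-2 tree decomposition is:
Bags: B1 = {3, 5, 6}  B2 = {3, 4, 6}  B3 = {2, 3, 6}  B4 = {1, 2, 6}
Tree: B1–B2, B1–B3, B3–B4
Each bag holds 3 vertices, so the decomposition has width 2, which upper-bounds the treewidth. Conversely, {1, 2, 6} is a clique of size 3, and the vertices of any clique must share a bag in every tree decomposition; so some bag has ≥ 3 vertices and tw(G) ≥ 2. The upper and lower bounds meet at 2, so that is the treewidth.

2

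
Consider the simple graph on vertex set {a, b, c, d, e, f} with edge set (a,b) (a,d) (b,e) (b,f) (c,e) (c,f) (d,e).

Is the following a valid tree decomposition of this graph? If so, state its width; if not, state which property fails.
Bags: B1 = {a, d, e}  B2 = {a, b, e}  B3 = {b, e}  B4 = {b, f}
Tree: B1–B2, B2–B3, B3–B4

A tree decomposition must satisfy three properties: every vertex lies in some bag; for every edge, both endpoints lie together in some bag; and for every vertex, the bags containing it form a connected subtree. Here vertex c appears in no bag, so the decomposition is invalid.

No — vertex c appears in no bag.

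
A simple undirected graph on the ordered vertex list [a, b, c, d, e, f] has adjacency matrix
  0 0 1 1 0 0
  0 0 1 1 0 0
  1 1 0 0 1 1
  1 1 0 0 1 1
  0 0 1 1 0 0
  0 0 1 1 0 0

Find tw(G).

A width-2 tree decomposition is:
Bags: B1 = {c, d, e}  B2 = {c, d, f}  B3 = {b, c, d}  B4 = {a, c, d}
Tree: B1–B2, B2–B3, B3–B4
The largest bag has 3 vertices, giving width 2; this decomposition certifies tw(G) ≤ 2. For the lower bound, G contains the cycle c–e–d–f–c, so G is not a forest; only forests have treewidth ≤ 1, hence tw(G) ≥ 2. Combining the bounds, tw(G) = 2.

2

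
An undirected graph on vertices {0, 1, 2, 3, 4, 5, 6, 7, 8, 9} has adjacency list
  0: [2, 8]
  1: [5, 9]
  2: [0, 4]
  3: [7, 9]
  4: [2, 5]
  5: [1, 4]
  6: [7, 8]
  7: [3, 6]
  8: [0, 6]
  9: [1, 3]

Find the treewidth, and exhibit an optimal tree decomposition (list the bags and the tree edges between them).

Treewidth 2.
One optimal decomposition is:
Bags: B1 = {1, 4, 5}  B2 = {1, 2, 4}  B3 = {0, 1, 2}  B4 = {0, 1, 8}  B5 = {1, 6, 8}  B6 = {1, 6, 7}  B7 = {1, 3, 7}  B8 = {1, 3, 9}
Tree: B1–B2, B2–B3, B3–B4, B4–B5, B5–B6, B6–B7, B7–B8

Every bag has size at most 3, so the width is 3 − 1 = 2 and tw(G) ≤ 2. For the lower bound, G contains the cycle 1–5–4–2–0–8–6–7–3–9–1, so G is not a forest; only forests have treewidth ≤ 1, hence tw(G) ≥ 2. Hence tw(G) = 2 exactly.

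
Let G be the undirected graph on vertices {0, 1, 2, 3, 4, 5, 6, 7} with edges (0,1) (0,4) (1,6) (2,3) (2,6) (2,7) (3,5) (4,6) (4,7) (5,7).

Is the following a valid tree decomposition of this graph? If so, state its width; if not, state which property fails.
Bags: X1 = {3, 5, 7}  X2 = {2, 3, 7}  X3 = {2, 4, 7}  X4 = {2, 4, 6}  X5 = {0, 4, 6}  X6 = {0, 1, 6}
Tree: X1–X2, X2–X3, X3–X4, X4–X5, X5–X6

Checking the three conditions: (i) the bags cover all of {0, 1, 2, 3, 4, 5, 6, 7}; (ii) for each edge, some bag contains both endpoints; (iii) the bags containing any fixed vertex form a subtree. All hold, so the decomposition is valid with width 3 − 1 = 2.

Yes; width 2.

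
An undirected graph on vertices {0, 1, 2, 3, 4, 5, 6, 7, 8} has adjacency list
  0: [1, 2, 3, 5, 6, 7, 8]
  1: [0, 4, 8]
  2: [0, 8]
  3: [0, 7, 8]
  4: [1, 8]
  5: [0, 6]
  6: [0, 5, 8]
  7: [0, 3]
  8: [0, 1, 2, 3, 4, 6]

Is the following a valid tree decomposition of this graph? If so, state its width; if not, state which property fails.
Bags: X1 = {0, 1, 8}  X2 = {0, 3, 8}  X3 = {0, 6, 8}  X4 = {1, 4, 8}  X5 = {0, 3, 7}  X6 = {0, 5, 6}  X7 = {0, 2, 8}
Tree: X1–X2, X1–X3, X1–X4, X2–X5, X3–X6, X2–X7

Yes; width 2.

Checking the three conditions: (i) the bags cover all of {0, 1, 2, 3, 4, 5, 6, 7, 8}; (ii) for each edge, some bag contains both endpoints; (iii) the bags containing any fixed vertex form a subtree. All hold, so the decomposition is valid with width 3 − 1 = 2.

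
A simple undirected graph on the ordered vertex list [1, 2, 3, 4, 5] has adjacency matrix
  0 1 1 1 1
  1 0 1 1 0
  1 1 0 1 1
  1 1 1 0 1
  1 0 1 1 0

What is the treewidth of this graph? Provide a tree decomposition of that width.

The largest bag has 4 vertices, giving width 3; this decomposition certifies tw(G) ≤ 3. On the other hand G contains the 4-clique {1, 2, 3, 4}. A clique must lie in a single bag of any decomposition, so no decomposition can have width below 3. Combining the bounds, tw(G) = 3.

Treewidth 3.
Bags: B1 = {1, 2, 3, 4}  B2 = {1, 3, 4, 5}
Tree: B1–B2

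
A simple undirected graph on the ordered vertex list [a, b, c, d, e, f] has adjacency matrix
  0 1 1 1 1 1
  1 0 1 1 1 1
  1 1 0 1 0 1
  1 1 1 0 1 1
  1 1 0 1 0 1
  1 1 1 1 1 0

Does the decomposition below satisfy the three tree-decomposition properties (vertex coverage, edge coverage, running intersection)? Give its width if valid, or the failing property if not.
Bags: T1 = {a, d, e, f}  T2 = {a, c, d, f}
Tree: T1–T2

No — vertex b appears in no bag.

A tree decomposition must satisfy three properties: every vertex lies in some bag; for every edge, both endpoints lie together in some bag; and for every vertex, the bags containing it form a connected subtree. Here vertex b appears in no bag, so the decomposition is invalid.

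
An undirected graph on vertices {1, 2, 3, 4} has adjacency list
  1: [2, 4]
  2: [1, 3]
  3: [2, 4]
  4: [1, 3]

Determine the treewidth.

2

A width-2 tree decomposition is:
Bags: B1 = {2, 3, 4}  B2 = {1, 2, 4}
Tree: B1–B2
The largest bag has 3 vertices, giving width 2; this decomposition certifies tw(G) ≤ 2. The edges 4–3–2–1–4 form a cycle, so G is not a tree and its treewidth is at least 2. Combining the bounds, tw(G) = 2.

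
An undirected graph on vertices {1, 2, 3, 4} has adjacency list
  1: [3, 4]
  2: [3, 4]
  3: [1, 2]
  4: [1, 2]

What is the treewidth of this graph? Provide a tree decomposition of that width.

Treewidth 2.
Bags: B1 = {1, 2, 3}  B2 = {1, 2, 4}
Tree: B1–B2

The largest bag has 3 vertices, giving width 2; this decomposition certifies tw(G) ≤ 2. For the lower bound, G contains the cycle 2–3–1–4–2, so G is not a forest; only forests have treewidth ≤ 1, hence tw(G) ≥ 2. Therefore the treewidth is 2.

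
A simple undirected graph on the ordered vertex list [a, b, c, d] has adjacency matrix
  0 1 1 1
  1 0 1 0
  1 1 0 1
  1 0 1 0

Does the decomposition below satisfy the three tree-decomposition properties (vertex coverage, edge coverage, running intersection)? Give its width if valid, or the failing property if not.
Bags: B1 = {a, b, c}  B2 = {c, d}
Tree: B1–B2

No — edge (a,d) lies in no bag.

A tree decomposition must satisfy three properties: every vertex lies in some bag; for every edge, both endpoints lie together in some bag; and for every vertex, the bags containing it form a connected subtree. Here edge (a,d) lies in no bag, so the decomposition is invalid.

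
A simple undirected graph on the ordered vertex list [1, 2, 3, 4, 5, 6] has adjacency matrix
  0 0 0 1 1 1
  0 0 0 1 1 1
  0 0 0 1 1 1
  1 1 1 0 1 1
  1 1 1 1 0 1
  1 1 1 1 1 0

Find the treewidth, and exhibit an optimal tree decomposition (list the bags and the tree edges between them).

Treewidth 3.
Bags: B1 = {2, 4, 5, 6}  B2 = {1, 4, 5, 6}  B3 = {3, 4, 5, 6}
Tree: B1–B2, B1–B3

The largest bag has 4 vertices, giving width 3; this decomposition certifies tw(G) ≤ 3. Conversely, {1, 4, 5, 6} is a clique of size 4, and the vertices of any clique must share a bag in every tree decomposition; so some bag has ≥ 4 vertices and tw(G) ≥ 3. Therefore the treewidth is 3.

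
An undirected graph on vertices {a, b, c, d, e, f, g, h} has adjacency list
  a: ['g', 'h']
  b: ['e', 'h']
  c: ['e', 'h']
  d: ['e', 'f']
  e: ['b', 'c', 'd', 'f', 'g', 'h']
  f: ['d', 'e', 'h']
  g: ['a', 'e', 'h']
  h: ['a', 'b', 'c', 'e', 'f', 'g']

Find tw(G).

A width-2 tree decomposition is:
Bags: B1 = {e, f, h}  B2 = {e, g, h}  B3 = {c, e, h}  B4 = {b, e, h}  B5 = {a, g, h}  B6 = {d, e, f}
Tree: B1–B2, B2–B3, B3–B4, B2–B5, B1–B6
Each bag holds 3 vertices, so the decomposition has width 2, which upper-bounds the treewidth. Conversely, {d, e, f} is a clique of size 3, and the vertices of any clique must share a bag in every tree decomposition; so some bag has ≥ 3 vertices and tw(G) ≥ 2. Combining the bounds, tw(G) = 2.

2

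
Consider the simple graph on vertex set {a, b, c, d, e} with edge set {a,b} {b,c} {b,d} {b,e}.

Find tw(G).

A width-1 tree decomposition is:
Bags: B1 = {b, d}  B2 = {b, c}  B3 = {a, b}  B4 = {b, e}
Tree: B1–B2, B2–B3, B2–B4
The largest bag has 2 vertices, giving width 1; this decomposition certifies tw(G) ≤ 1. Any graph with an edge has treewidth ≥ 1, and G has the edge b–d. Therefore the treewidth is 1.

1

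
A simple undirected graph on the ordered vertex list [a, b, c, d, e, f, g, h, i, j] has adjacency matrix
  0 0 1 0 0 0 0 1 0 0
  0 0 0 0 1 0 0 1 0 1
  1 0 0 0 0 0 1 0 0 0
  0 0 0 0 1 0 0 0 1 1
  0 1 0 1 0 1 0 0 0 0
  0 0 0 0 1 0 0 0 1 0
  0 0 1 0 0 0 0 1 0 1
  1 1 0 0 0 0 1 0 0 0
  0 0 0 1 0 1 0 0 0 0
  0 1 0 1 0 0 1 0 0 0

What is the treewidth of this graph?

2

A width-2 tree decomposition is:
Bags: B1 = {a, c, g}  B2 = {a, g, h}  B3 = {g, h, j}  B4 = {b, h, j}  B5 = {b, d, j}  B6 = {b, d, e}  B7 = {d, e, i}  B8 = {e, f, i}
Tree: B1–B2, B2–B3, B3–B4, B4–B5, B5–B6, B6–B7, B7–B8
Each bag holds 3 vertices, so the decomposition has width 2, which upper-bounds the treewidth. Since c–a–h–g–c is a cycle in G, G is not acyclic. Forests are exactly the graphs of treewidth ≤ 1, so tw(G) ≥ 2. Combining the bounds, tw(G) = 2.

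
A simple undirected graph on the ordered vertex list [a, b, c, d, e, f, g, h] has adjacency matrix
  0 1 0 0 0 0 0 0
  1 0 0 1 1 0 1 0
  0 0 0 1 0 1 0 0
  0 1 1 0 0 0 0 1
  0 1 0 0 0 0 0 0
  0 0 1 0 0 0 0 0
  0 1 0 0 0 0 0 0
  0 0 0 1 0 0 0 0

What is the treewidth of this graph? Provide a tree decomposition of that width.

Treewidth 1.
One optimal decomposition is:
Bags: B1 = {b, d}  B2 = {c, d}  B3 = {c, f}  B4 = {b, g}  B5 = {b, e}  B6 = {a, b}  B7 = {d, h}
Tree: B1–B2, B2–B3, B1–B4, B4–B5, B5–B6, B1–B7

Every bag has size at most 2, so the width is 2 − 1 = 1 and tw(G) ≤ 1. Since G has at least one edge (e.g. d–b), it is not an edgeless graph, so tw(G) ≥ 1. The upper and lower bounds meet at 1, so that is the treewidth.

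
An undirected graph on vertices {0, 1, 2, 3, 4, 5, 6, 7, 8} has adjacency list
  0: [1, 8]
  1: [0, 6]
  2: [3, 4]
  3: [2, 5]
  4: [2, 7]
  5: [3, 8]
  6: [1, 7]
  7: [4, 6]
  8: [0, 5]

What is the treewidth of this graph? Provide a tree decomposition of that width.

Treewidth 2.
One optimal decomposition is:
Bags: B1 = {2, 3, 4}  B2 = {3, 4, 5}  B3 = {4, 5, 8}  B4 = {0, 4, 8}  B5 = {0, 1, 4}  B6 = {1, 4, 6}  B7 = {4, 6, 7}
Tree: B1–B2, B2–B3, B3–B4, B4–B5, B5–B6, B6–B7

Each bag holds 3 vertices, so the decomposition has width 2, which upper-bounds the treewidth. Since 4–2–3–5–8–0–1–6–7–4 is a cycle in G, G is not acyclic. Forests are exactly the graphs of treewidth ≤ 1, so tw(G) ≥ 2. Hence tw(G) = 2 exactly.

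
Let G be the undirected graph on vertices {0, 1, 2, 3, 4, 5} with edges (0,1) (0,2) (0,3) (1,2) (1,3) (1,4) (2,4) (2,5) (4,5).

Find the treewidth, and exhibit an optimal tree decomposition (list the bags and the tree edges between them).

Each bag holds 3 vertices, so the decomposition has width 2, which upper-bounds the treewidth. Conversely, {0, 1, 2} is a clique of size 3, and the vertices of any clique must share a bag in every tree decomposition; so some bag has ≥ 3 vertices and tw(G) ≥ 2. Combining the bounds, tw(G) = 2.

Treewidth 2.
Bags: B1 = {0, 1, 2}  B2 = {1, 2, 4}  B3 = {2, 4, 5}  B4 = {0, 1, 3}
Tree: B1–B2, B2–B3, B1–B4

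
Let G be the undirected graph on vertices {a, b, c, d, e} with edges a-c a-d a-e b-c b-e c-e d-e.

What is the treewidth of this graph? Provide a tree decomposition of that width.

Treewidth 2.
One optimal decomposition is:
Bags: B1 = {b, c, e}  B2 = {a, c, e}  B3 = {a, d, e}
Tree: B1–B2, B2–B3

Each bag holds 3 vertices, so the decomposition has width 2, which upper-bounds the treewidth. Conversely, {a, d, e} is a clique of size 3, and the vertices of any clique must share a bag in every tree decomposition; so some bag has ≥ 3 vertices and tw(G) ≥ 2. Combining the bounds, tw(G) = 2.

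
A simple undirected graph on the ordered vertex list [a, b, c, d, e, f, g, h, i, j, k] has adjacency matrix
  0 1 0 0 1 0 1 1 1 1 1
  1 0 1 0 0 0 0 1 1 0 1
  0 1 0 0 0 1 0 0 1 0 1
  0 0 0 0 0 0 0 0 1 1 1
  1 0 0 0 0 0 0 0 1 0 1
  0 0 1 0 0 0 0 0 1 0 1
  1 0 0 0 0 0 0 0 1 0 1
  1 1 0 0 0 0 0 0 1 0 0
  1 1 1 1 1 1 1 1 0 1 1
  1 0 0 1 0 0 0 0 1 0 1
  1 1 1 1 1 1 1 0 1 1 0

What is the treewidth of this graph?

3

A width-3 tree decomposition is:
Bags: B1 = {a, b, h, i}  B2 = {a, b, i, k}  B3 = {b, c, i, k}  B4 = {a, i, j, k}  B5 = {a, g, i, k}  B6 = {d, i, j, k}  B7 = {a, e, i, k}  B8 = {c, f, i, k}
Tree: B1–B2, B2–B3, B2–B4, B4–B5, B4–B6, B2–B7, B3–B8
The largest bag has 4 vertices, giving width 3; this decomposition certifies tw(G) ≤ 3. Conversely, {a, b, h, i} is a clique of size 4, and the vertices of any clique must share a bag in every tree decomposition; so some bag has ≥ 4 vertices and tw(G) ≥ 3. Hence tw(G) = 3 exactly.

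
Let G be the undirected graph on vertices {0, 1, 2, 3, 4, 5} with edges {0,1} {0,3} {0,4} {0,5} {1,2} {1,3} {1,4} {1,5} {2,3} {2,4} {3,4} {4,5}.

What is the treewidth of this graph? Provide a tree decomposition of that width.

Every bag has size at most 4, so the width is 4 − 1 = 3 and tw(G) ≤ 3. On the other hand G contains the 4-clique {0, 1, 3, 4}. A clique must lie in a single bag of any decomposition, so no decomposition can have width below 3. The upper and lower bounds meet at 3, so that is the treewidth.

Treewidth 3.
One optimal decomposition is:
Bags: B1 = {0, 1, 3, 4}  B2 = {1, 2, 3, 4}  B3 = {0, 1, 4, 5}
Tree: B1–B2, B1–B3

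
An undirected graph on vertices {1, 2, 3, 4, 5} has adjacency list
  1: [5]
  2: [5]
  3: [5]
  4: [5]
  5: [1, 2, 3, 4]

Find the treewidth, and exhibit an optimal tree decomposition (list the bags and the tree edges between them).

Every bag has size at most 2, so the width is 2 − 1 = 1 and tw(G) ≤ 1. Any graph with an edge has treewidth ≥ 1, and G has the edge 2–5. Hence tw(G) = 1 exactly.

Treewidth 1.
Bags: B1 = {2, 5}  B2 = {3, 5}  B3 = {1, 5}  B4 = {4, 5}
Tree: B1–B2, B1–B3, B2–B4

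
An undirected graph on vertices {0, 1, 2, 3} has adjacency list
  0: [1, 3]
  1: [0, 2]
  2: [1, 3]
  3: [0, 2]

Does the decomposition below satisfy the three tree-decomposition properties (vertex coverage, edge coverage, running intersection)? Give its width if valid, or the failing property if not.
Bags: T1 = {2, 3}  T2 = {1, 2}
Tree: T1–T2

No — vertex 0 appears in no bag.

A tree decomposition must satisfy three properties: every vertex lies in some bag; for every edge, both endpoints lie together in some bag; and for every vertex, the bags containing it form a connected subtree. Here vertex 0 appears in no bag, so the decomposition is invalid.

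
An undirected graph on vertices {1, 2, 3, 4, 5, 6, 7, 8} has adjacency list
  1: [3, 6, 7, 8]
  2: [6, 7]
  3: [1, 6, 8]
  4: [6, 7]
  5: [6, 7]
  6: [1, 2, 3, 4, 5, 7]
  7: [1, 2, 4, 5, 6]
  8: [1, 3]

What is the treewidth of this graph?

A width-2 tree decomposition is:
Bags: B1 = {1, 6, 7}  B2 = {1, 3, 6}  B3 = {4, 6, 7}  B4 = {2, 6, 7}  B5 = {1, 3, 8}  B6 = {5, 6, 7}
Tree: B1–B2, B1–B3, B3–B4, B2–B5, B3–B6
Every bag has size at most 3, so the width is 3 − 1 = 2 and tw(G) ≤ 2. On the other hand G contains the 3-clique {1, 3, 8}. A clique must lie in a single bag of any decomposition, so no decomposition can have width below 2. Therefore the treewidth is 2.

2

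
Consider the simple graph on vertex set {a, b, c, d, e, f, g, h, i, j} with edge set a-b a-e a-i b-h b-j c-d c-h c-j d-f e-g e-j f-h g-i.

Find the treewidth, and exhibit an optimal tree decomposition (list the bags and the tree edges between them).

Treewidth 2.
One such decomposition:
Bags: B1 = {c, d, f}  B2 = {c, f, h}  B3 = {c, h, j}  B4 = {b, h, j}  B5 = {b, e, j}  B6 = {a, b, e}  B7 = {a, e, g}  B8 = {a, g, i}
Tree: B1–B2, B2–B3, B3–B4, B4–B5, B5–B6, B6–B7, B7–B8

Every bag has size at most 3, so the width is 3 − 1 = 2 and tw(G) ≤ 2. Since d–f–h–c–d is a cycle in G, G is not acyclic. Forests are exactly the graphs of treewidth ≤ 1, so tw(G) ≥ 2. Hence tw(G) = 2 exactly.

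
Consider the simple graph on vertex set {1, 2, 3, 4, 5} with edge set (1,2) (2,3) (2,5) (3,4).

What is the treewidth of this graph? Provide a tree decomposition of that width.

Treewidth 1.
One such decomposition:
Bags: B1 = {3, 4}  B2 = {2, 3}  B3 = {2, 5}  B4 = {1, 2}
Tree: B1–B2, B2–B3, B3–B4

The largest bag has 2 vertices, giving width 1; this decomposition certifies tw(G) ≤ 1. Since G has at least one edge (e.g. 4–3), it is not an edgeless graph, so tw(G) ≥ 1. Therefore the treewidth is 1.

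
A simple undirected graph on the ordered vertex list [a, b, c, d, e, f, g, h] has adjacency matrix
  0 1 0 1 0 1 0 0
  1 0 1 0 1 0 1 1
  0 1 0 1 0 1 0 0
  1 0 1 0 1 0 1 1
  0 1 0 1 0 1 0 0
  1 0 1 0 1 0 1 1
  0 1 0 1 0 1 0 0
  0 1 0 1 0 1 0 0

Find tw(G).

A width-3 tree decomposition is:
Bags: B1 = {b, c, d, f}  B2 = {b, d, e, f}  B3 = {a, b, d, f}  B4 = {b, d, f, g}  B5 = {b, d, f, h}
Tree: B1–B2, B2–B3, B3–B4, B4–B5
Each bag holds 4 vertices, so the decomposition has width 3, which upper-bounds the treewidth. For the lower bound: the 4 vertex sets {c,f}, {b,e}, {d}, {a} are disjoint, each induces a connected subgraph, and every pair is joined by at least one edge of G. Contracting each set to a single vertex therefore yields K_{4} as a minor, and since treewidth is minor-monotone, tw(G) ≥ tw(K_{4}) = 3. Hence tw(G) = 3 exactly.

3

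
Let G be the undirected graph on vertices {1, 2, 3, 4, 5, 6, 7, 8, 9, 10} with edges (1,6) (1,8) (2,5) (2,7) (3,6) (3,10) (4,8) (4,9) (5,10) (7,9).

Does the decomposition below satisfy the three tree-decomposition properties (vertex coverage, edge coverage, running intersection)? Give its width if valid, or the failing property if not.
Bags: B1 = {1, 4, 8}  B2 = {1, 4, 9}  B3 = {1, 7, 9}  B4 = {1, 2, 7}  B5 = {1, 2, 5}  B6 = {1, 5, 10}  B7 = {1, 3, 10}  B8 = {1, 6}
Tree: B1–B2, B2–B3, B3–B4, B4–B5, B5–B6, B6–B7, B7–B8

A tree decomposition must satisfy three properties: every vertex lies in some bag; for every edge, both endpoints lie together in some bag; and for every vertex, the bags containing it form a connected subtree. Here edge (3,6) lies in no bag, so the decomposition is invalid.

No — edge (3,6) lies in no bag.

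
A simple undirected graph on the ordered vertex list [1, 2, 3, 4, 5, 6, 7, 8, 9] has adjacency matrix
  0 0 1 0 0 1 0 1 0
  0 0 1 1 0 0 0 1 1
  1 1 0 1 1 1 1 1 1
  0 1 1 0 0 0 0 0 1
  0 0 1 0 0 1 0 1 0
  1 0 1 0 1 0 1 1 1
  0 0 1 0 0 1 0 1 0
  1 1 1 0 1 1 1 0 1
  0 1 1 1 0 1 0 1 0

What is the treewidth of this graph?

A width-3 tree decomposition is:
Bags: B1 = {2, 3, 8, 9}  B2 = {3, 6, 8, 9}  B3 = {1, 3, 6, 8}  B4 = {3, 6, 7, 8}  B5 = {2, 3, 4, 9}  B6 = {3, 5, 6, 8}
Tree: B1–B2, B2–B3, B3–B4, B1–B5, B2–B6
Every bag has size at most 4, so the width is 4 − 1 = 3 and tw(G) ≤ 3. On the other hand G contains the 4-clique {2, 3, 8, 9}. A clique must lie in a single bag of any decomposition, so no decomposition can have width below 3. Combining the bounds, tw(G) = 3.

3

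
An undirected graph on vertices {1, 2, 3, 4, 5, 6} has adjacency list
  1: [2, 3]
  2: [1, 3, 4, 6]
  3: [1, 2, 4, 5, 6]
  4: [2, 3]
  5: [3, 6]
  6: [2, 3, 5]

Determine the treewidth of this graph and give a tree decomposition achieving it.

Every bag has size at most 3, so the width is 3 − 1 = 2 and tw(G) ≤ 2. For the lower bound, the 3 vertices {1, 2, 3} are pairwise adjacent, and any tree decomposition puts a clique entirely inside one bag — forcing width ≥ 2. Therefore the treewidth is 2.

Treewidth 2.
Bags: B1 = {2, 3, 6}  B2 = {3, 5, 6}  B3 = {2, 3, 4}  B4 = {1, 2, 3}
Tree: B1–B2, B1–B3, B1–B4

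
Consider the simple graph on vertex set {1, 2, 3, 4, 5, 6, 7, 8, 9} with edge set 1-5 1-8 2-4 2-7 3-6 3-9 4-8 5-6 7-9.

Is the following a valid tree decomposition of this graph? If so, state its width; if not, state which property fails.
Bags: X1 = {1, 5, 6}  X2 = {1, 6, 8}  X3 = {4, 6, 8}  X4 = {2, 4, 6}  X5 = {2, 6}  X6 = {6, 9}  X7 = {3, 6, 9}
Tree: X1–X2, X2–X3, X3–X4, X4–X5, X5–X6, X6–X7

No — vertex 7 appears in no bag.

A tree decomposition must satisfy three properties: every vertex lies in some bag; for every edge, both endpoints lie together in some bag; and for every vertex, the bags containing it form a connected subtree. Here vertex 7 appears in no bag, so the decomposition is invalid.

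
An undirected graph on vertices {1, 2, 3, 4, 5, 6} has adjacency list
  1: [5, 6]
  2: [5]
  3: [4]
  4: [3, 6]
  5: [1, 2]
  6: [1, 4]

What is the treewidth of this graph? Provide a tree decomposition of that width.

Treewidth 1.
One optimal decomposition is:
Bags: B1 = {2, 5}  B2 = {1, 5}  B3 = {1, 6}  B4 = {4, 6}  B5 = {3, 4}
Tree: B1–B2, B2–B3, B3–B4, B4–B5

Every bag has size at most 2, so the width is 2 − 1 = 1 and tw(G) ≤ 1. Any graph with an edge has treewidth ≥ 1, and G has the edge 2–5. Combining the bounds, tw(G) = 1.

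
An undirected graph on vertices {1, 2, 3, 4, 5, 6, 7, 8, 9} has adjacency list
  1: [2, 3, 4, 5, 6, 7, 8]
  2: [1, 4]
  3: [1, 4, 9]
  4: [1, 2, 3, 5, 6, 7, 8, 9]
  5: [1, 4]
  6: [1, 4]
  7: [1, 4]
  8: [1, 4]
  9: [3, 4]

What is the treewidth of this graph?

A width-2 tree decomposition is:
Bags: B1 = {1, 2, 4}  B2 = {1, 4, 7}  B3 = {1, 3, 4}  B4 = {3, 4, 9}  B5 = {1, 4, 6}  B6 = {1, 4, 5}  B7 = {1, 4, 8}
Tree: B1–B2, B2–B3, B3–B4, B1–B5, B5–B6, B3–B7
Each bag holds 3 vertices, so the decomposition has width 2, which upper-bounds the treewidth. On the other hand G contains the 3-clique {1, 2, 4}. A clique must lie in a single bag of any decomposition, so no decomposition can have width below 2. Hence tw(G) = 2 exactly.

2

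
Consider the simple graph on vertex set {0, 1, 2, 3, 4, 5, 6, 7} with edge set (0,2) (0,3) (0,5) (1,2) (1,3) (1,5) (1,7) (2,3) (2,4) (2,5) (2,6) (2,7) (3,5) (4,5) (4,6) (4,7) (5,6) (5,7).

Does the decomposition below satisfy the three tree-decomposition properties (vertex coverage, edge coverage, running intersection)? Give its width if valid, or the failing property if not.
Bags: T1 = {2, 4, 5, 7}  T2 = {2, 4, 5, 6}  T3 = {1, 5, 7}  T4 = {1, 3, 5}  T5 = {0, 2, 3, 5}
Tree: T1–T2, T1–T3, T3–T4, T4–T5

A tree decomposition must satisfy three properties: every vertex lies in some bag; for every edge, both endpoints lie together in some bag; and for every vertex, the bags containing it form a connected subtree. Here edge (2,1) lies in no bag, so the decomposition is invalid.

No — edge (2,1) lies in no bag.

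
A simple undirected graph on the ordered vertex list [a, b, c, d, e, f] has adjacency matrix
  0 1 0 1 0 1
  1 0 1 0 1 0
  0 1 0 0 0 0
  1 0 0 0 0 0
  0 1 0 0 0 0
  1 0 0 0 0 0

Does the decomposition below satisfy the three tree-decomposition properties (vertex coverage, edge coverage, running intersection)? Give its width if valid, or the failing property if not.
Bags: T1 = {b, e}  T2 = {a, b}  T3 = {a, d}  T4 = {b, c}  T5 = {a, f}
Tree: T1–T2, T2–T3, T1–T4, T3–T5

Checking the three conditions: (i) the bags cover all of {a, b, c, d, e, f}; (ii) for each edge, some bag contains both endpoints; (iii) the bags containing any fixed vertex form a subtree. All hold, so the decomposition is valid with width 2 − 1 = 1.

Yes; width 1.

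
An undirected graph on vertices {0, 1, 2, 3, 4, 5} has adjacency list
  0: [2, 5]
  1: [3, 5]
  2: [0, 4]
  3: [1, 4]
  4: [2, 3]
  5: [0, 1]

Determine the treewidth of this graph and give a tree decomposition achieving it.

The largest bag has 3 vertices, giving width 2; this decomposition certifies tw(G) ≤ 2. The edges 0–2–4–3–1–5–0 form a cycle, so G is not a tree and its treewidth is at least 2. Therefore the treewidth is 2.

Treewidth 2.
One such decomposition:
Bags: B1 = {0, 2, 4}  B2 = {0, 3, 4}  B3 = {0, 1, 3}  B4 = {0, 1, 5}
Tree: B1–B2, B2–B3, B3–B4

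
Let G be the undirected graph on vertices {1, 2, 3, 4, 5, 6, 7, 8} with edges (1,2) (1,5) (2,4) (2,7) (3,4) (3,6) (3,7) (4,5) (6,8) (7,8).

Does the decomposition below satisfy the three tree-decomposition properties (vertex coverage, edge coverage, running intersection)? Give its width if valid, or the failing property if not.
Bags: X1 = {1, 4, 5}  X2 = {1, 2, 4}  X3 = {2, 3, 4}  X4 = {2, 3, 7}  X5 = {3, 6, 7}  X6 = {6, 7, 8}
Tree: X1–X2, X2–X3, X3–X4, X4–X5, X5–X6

Vertex coverage: the bags together contain {1, 2, 3, 4, 5, 6, 7, 8}, the full vertex set. Edge coverage: each edge of G has both endpoints in at least one bag. Running intersection: for every vertex, the bags containing it form a connected subtree. All three properties hold, so this is a valid tree decomposition of width max|bag| − 1 = 2, and hence tw(G) ≤ 2.

Yes; width 2.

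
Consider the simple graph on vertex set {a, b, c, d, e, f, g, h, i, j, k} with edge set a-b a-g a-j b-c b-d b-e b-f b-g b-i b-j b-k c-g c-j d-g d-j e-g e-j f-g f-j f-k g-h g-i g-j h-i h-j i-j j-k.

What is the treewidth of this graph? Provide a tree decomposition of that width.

Treewidth 3.
One such decomposition:
Bags: B1 = {b, c, g, j}  B2 = {a, b, g, j}  B3 = {b, g, i, j}  B4 = {b, d, g, j}  B5 = {g, h, i, j}  B6 = {b, f, g, j}  B7 = {b, f, j, k}  B8 = {b, e, g, j}
Tree: B1–B2, B2–B3, B3–B4, B3–B5, B2–B6, B6–B7, B1–B8

Each bag holds 4 vertices, so the decomposition has width 3, which upper-bounds the treewidth. For the lower bound, the 4 vertices {g, h, i, j} are pairwise adjacent, and any tree decomposition puts a clique entirely inside one bag — forcing width ≥ 3. Combining the bounds, tw(G) = 3.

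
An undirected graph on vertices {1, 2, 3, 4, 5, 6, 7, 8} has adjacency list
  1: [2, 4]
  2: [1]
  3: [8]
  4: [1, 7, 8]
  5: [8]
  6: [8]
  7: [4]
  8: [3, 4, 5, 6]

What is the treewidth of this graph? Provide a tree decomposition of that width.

Each bag holds 2 vertices, so the decomposition has width 1, which upper-bounds the treewidth. G has an edge, so its treewidth is at least 1. The upper and lower bounds meet at 1, so that is the treewidth.

Treewidth 1.
One optimal decomposition is:
Bags: B1 = {5, 8}  B2 = {4, 8}  B3 = {1, 4}  B4 = {1, 2}  B5 = {4, 7}  B6 = {6, 8}  B7 = {3, 8}
Tree: B1–B2, B2–B3, B3–B4, B3–B5, B2–B6, B6–B7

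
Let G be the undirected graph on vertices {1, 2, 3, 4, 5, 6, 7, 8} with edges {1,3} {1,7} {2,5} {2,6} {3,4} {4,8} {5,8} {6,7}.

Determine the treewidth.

2

A width-2 tree decomposition is:
Bags: B1 = {1, 6, 7}  B2 = {1, 3, 6}  B3 = {3, 4, 6}  B4 = {4, 6, 8}  B5 = {5, 6, 8}  B6 = {2, 5, 6}
Tree: B1–B2, B2–B3, B3–B4, B4–B5, B5–B6
Each bag holds 3 vertices, so the decomposition has width 2, which upper-bounds the treewidth. The edges 6–7–1–3–4–8–5–2–6 form a cycle, so G is not a tree and its treewidth is at least 2. Therefore the treewidth is 2.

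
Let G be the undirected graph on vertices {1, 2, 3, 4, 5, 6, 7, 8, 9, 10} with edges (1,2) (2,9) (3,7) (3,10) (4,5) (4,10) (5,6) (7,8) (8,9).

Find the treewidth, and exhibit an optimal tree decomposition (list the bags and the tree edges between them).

Every bag has size at most 2, so the width is 2 − 1 = 1 and tw(G) ≤ 1. Since G has at least one edge (e.g. 6–5), it is not an edgeless graph, so tw(G) ≥ 1. Combining the bounds, tw(G) = 1.

Treewidth 1.
Bags: B1 = {5, 6}  B2 = {4, 5}  B3 = {4, 10}  B4 = {3, 10}  B5 = {3, 7}  B6 = {7, 8}  B7 = {8, 9}  B8 = {2, 9}  B9 = {1, 2}
Tree: B1–B2, B2–B3, B3–B4, B4–B5, B5–B6, B6–B7, B7–B8, B8–B9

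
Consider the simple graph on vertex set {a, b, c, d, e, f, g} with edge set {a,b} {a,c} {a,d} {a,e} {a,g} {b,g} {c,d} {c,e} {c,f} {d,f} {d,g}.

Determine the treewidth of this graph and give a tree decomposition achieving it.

The largest bag has 3 vertices, giving width 2; this decomposition certifies tw(G) ≤ 2. For the lower bound, the 3 vertices {a, d, g} are pairwise adjacent, and any tree decomposition puts a clique entirely inside one bag — forcing width ≥ 2. The upper and lower bounds meet at 2, so that is the treewidth.

Treewidth 2.
One optimal decomposition is:
Bags: B1 = {a, d, g}  B2 = {a, b, g}  B3 = {a, c, d}  B4 = {c, d, f}  B5 = {a, c, e}
Tree: B1–B2, B1–B3, B3–B4, B3–B5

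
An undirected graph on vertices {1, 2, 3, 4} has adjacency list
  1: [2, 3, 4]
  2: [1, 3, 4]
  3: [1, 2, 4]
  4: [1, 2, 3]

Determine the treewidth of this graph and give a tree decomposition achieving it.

Treewidth 3.
One optimal decomposition is:
Bags: B1 = {1, 2, 3, 4}
Tree: (single bag)

With just one bag of size 4, the width is 4 − 1 = 3, so tw(G) ≤ 3. On the other hand G contains the 4-clique {1, 2, 3, 4}. A clique must lie in a single bag of any decomposition, so no decomposition can have width below 3. Hence tw(G) = 3 exactly.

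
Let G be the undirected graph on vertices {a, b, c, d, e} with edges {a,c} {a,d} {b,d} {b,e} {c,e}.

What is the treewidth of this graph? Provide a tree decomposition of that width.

Every bag has size at most 3, so the width is 3 − 1 = 2 and tw(G) ≤ 2. The edges e–c–a–d–b–e form a cycle, so G is not a tree and its treewidth is at least 2. The upper and lower bounds meet at 2, so that is the treewidth.

Treewidth 2.
One such decomposition:
Bags: B1 = {a, c, e}  B2 = {a, d, e}  B3 = {b, d, e}
Tree: B1–B2, B2–B3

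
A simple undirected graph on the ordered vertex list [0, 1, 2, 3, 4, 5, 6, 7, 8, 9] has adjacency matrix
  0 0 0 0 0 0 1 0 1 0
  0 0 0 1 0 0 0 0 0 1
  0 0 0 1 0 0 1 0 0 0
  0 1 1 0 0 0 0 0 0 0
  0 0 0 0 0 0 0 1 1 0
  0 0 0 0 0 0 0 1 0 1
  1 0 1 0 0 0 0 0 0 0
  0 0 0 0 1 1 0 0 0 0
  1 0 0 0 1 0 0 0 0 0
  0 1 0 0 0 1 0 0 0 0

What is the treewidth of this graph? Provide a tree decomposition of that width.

Each bag holds 3 vertices, so the decomposition has width 2, which upper-bounds the treewidth. The edges 7–4–8–0–6–2–3–1–9–5–7 form a cycle, so G is not a tree and its treewidth is at least 2. Combining the bounds, tw(G) = 2.

Treewidth 2.
Bags: B1 = {4, 7, 8}  B2 = {0, 7, 8}  B3 = {0, 6, 7}  B4 = {2, 6, 7}  B5 = {2, 3, 7}  B6 = {1, 3, 7}  B7 = {1, 7, 9}  B8 = {5, 7, 9}
Tree: B1–B2, B2–B3, B3–B4, B4–B5, B5–B6, B6–B7, B7–B8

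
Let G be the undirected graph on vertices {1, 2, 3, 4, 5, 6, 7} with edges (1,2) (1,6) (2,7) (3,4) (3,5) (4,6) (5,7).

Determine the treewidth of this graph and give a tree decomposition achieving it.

Treewidth 2.
One optimal decomposition is:
Bags: B1 = {3, 4, 6}  B2 = {3, 5, 6}  B3 = {5, 6, 7}  B4 = {2, 6, 7}  B5 = {1, 2, 6}
Tree: B1–B2, B2–B3, B3–B4, B4–B5

The largest bag has 3 vertices, giving width 2; this decomposition certifies tw(G) ≤ 2. For the lower bound, G contains the cycle 6–4–3–5–7–2–1–6, so G is not a forest; only forests have treewidth ≤ 1, hence tw(G) ≥ 2. The upper and lower bounds meet at 2, so that is the treewidth.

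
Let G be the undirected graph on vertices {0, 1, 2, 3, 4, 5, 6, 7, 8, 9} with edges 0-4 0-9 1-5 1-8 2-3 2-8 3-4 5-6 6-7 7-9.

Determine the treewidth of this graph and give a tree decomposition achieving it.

The largest bag has 3 vertices, giving width 2; this decomposition certifies tw(G) ≤ 2. For the lower bound, G contains the cycle 8–2–3–4–0–9–7–6–5–1–8, so G is not a forest; only forests have treewidth ≤ 1, hence tw(G) ≥ 2. The upper and lower bounds meet at 2, so that is the treewidth.

Treewidth 2.
Bags: B1 = {2, 3, 8}  B2 = {3, 4, 8}  B3 = {0, 4, 8}  B4 = {0, 8, 9}  B5 = {7, 8, 9}  B6 = {6, 7, 8}  B7 = {5, 6, 8}  B8 = {1, 5, 8}
Tree: B1–B2, B2–B3, B3–B4, B4–B5, B5–B6, B6–B7, B7–B8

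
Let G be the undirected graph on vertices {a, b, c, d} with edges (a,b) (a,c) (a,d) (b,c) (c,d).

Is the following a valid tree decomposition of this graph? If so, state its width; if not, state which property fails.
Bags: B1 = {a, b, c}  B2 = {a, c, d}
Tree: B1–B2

Yes; width 2.

Every vertex of G appears in some bag (union = {a, b, c, d}); every edge is covered by a bag; and for each vertex v the set of bags containing v is connected in the bag tree. The decomposition is therefore valid. The largest bag has 3 vertices, so the width is 2.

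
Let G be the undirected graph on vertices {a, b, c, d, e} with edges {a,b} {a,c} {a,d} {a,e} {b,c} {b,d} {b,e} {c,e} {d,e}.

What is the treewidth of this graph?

3

A width-3 tree decomposition is:
Bags: B1 = {a, b, d, e}  B2 = {a, b, c, e}
Tree: B1–B2
The largest bag has 4 vertices, giving width 3; this decomposition certifies tw(G) ≤ 3. For the lower bound, the 4 vertices {a, b, d, e} are pairwise adjacent, and any tree decomposition puts a clique entirely inside one bag — forcing width ≥ 3. Hence tw(G) = 3 exactly.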